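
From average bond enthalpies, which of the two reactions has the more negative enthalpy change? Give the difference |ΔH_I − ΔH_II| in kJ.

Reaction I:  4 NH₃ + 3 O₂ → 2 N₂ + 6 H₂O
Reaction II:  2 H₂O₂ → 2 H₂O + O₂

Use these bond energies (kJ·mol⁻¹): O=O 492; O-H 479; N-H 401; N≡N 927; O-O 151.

Reaction I:
  Bonds broken (reactants):
    N-H: 12 × 401 = 4812
    O=O: 3 × 492 = 1476
    Σ(broken) = 6288 kJ
  Bonds formed (products):
    N≡N: 2 × 927 = 1854
    O-H: 12 × 479 = 5748
    Σ(formed) = 7602 kJ
  ΔH_I = 6288 − 7602 = −1314 kJ
Reaction II:
  Bonds broken (reactants):
    O-H: 4 × 479 = 1916
    O-O: 2 × 151 = 302
    Σ(broken) = 2218 kJ
  Bonds formed (products):
    O-H: 4 × 479 = 1916
    O=O: 1 × 492 = 492
    Σ(formed) = 2408 kJ
  ΔH_II = 2218 − 2408 = −190 kJ
ΔH_I − ΔH_II = −1124 kJ, so reaction I has the more negative ΔH; |ΔH_I − ΔH_II| = 1124 kJ.

Reaction I, by 1124 kJ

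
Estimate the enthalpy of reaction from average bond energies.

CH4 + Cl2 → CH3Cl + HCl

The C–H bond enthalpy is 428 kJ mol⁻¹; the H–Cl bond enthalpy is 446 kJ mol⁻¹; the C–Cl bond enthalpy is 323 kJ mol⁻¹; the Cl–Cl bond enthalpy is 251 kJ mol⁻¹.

Bonds broken (reactants):
  C–H: 4 × 428 = 1712
  Cl–Cl: 1 × 251 = 251
  Σ(broken) = 1963 kJ
Bonds formed (products):
  C–Cl: 1 × 323 = 323
  C–H: 3 × 428 = 1284
  H–Cl: 1 × 446 = 446
  Σ(formed) = 2053 kJ
ΔH = Σ(broken) − Σ(formed) = 1963 − 2053 = −90 kJ

ΔH ≈ −90 kJ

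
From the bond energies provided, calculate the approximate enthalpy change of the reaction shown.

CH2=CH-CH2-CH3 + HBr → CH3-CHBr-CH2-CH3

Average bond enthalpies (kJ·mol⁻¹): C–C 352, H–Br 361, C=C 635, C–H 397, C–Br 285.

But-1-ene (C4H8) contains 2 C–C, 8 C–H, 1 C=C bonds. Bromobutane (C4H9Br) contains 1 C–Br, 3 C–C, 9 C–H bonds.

Bonds broken (reactants):
  C–C: 2 × 352 = 704
  C–H: 8 × 397 = 3176
  C=C: 1 × 635 = 635
  H–Br: 1 × 361 = 361
  Σ(broken) = 4876 kJ
Bonds formed (products):
  C–Br: 1 × 285 = 285
  C–C: 3 × 352 = 1056
  C–H: 9 × 397 = 3573
  Σ(formed) = 4914 kJ
ΔH = Σ(broken) − Σ(formed) = 4876 − 4914 = −38 kJ

ΔH ≈ −38 kJ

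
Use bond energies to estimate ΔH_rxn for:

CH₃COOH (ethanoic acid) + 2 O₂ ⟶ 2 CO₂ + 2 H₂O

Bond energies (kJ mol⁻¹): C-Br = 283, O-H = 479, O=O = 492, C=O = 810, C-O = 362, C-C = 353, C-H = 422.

Bonds broken (reactants):
  C-C: 1 × 353 = 353
  C-H: 3 × 422 = 1266
  C-O: 1 × 362 = 362
  C=O: 1 × 810 = 810
  O-H: 1 × 479 = 479
  O=O: 2 × 492 = 984
  Σ(broken) = 4254 kJ
Bonds formed (products):
  C=O: 4 × 810 = 3240
  O-H: 4 × 479 = 1916
  Σ(formed) = 5156 kJ
ΔH = Σ(broken) − Σ(formed) = 4254 − 5156 = −902 kJ

ΔH ≈ −902 kJ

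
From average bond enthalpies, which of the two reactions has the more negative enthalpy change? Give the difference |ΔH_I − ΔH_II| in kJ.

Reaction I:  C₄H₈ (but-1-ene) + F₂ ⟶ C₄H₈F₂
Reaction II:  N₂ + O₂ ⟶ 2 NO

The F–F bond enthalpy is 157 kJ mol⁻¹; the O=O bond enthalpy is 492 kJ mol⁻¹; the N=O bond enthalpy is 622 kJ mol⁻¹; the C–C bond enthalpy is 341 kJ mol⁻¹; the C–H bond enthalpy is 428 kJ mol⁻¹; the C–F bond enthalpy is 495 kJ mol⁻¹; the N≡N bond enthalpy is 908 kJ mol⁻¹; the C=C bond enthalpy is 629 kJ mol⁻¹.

Reaction I, by 701 kJ

Reaction I:
  Bonds broken (reactants):
    C–C: 2 × 341 = 682
    C–H: 8 × 428 = 3424
    C=C: 1 × 629 = 629
    F–F: 1 × 157 = 157
    Σ(broken) = 4892 kJ
  Bonds formed (products):
    C–C: 3 × 341 = 1023
    C–F: 2 × 495 = 990
    C–H: 8 × 428 = 3424
    Σ(formed) = 5437 kJ
  ΔH_I = 4892 − 5437 = −545 kJ
Reaction II:
  Bonds broken (reactants):
    N≡N: 1 × 908 = 908
    O=O: 1 × 492 = 492
    Σ(broken) = 1400 kJ
  Bonds formed (products):
    N=O: 2 × 622 = 1244
    Σ(formed) = 1244 kJ
  ΔH_II = 1400 − 1244 = +156 kJ
ΔH_I − ΔH_II = −701 kJ, so reaction I has the more negative ΔH; |ΔH_I − ΔH_II| = 701 kJ.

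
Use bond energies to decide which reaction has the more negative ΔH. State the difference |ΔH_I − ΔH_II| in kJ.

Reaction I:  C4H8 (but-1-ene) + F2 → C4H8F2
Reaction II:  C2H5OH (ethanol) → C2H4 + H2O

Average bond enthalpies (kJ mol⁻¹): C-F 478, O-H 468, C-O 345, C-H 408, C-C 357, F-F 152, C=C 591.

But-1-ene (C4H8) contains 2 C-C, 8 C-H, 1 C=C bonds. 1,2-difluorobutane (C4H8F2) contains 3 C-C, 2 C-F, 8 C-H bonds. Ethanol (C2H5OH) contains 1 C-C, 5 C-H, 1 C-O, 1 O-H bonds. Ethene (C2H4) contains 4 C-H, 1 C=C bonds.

Reaction I, by 621 kJ

Reaction I:
  Bonds broken (reactants):
    C-C: 2 × 357 = 714
    C-H: 8 × 408 = 3264
    C=C: 1 × 591 = 591
    F-F: 1 × 152 = 152
    Σ(broken) = 4721 kJ
  Bonds formed (products):
    C-C: 3 × 357 = 1071
    C-F: 2 × 478 = 956
    C-H: 8 × 408 = 3264
    Σ(formed) = 5291 kJ
  ΔH_I = 4721 − 5291 = −570 kJ
Reaction II:
  Bonds broken (reactants):
    C-C: 1 × 357 = 357
    C-H: 5 × 408 = 2040
    C-O: 1 × 345 = 345
    O-H: 1 × 468 = 468
    Σ(broken) = 3210 kJ
  Bonds formed (products):
    C-H: 4 × 408 = 1632
    C=C: 1 × 591 = 591
    O-H: 2 × 468 = 936
    Σ(formed) = 3159 kJ
  ΔH_II = 3210 − 3159 = +51 kJ
ΔH_I − ΔH_II = −621 kJ, so reaction I has the more negative ΔH; |ΔH_I − ΔH_II| = 621 kJ.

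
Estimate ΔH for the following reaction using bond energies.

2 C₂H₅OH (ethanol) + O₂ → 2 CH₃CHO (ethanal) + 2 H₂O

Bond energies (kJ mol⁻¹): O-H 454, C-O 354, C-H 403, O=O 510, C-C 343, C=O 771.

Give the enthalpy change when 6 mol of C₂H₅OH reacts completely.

ΔH = −1278 kJ

Bonds broken (reactants):
  C-C: 2 × 343 = 686
  C-H: 10 × 403 = 4030
  C-O: 2 × 354 = 708
  O-H: 2 × 454 = 908
  O=O: 1 × 510 = 510
  Σ(broken) = 6842 kJ
Bonds formed (products):
  C-C: 2 × 343 = 686
  C-H: 8 × 403 = 3224
  C=O: 2 × 771 = 1542
  O-H: 4 × 454 = 1816
  Σ(formed) = 7268 kJ
ΔH = Σ(broken) − Σ(formed) = 6842 − 7268 = −426 kJ
For 3× the reaction as written: 3 × (−426) = −1278 kJ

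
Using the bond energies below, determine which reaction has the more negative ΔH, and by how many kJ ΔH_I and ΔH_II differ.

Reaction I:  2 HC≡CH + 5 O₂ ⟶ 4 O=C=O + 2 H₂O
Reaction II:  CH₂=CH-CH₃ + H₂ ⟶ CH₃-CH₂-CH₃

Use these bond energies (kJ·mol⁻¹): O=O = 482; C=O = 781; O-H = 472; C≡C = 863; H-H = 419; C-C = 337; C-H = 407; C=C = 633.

Reaction I, by 2273 kJ

Reaction I:
  Bonds broken (reactants):
    C≡C: 2 × 863 = 1726
    C-H: 4 × 407 = 1628
    O=O: 5 × 482 = 2410
    Σ(broken) = 5764 kJ
  Bonds formed (products):
    C=O: 8 × 781 = 6248
    O-H: 4 × 472 = 1888
    Σ(formed) = 8136 kJ
  ΔH_I = 5764 − 8136 = −2372 kJ
Reaction II:
  Bonds broken (reactants):
    C-C: 1 × 337 = 337
    C-H: 6 × 407 = 2442
    C=C: 1 × 633 = 633
    H-H: 1 × 419 = 419
    Σ(broken) = 3831 kJ
  Bonds formed (products):
    C-C: 2 × 337 = 674
    C-H: 8 × 407 = 3256
    Σ(formed) = 3930 kJ
  ΔH_II = 3831 − 3930 = −99 kJ
ΔH_I − ΔH_II = −2273 kJ, so reaction I has the more negative ΔH; |ΔH_I − ΔH_II| = 2273 kJ.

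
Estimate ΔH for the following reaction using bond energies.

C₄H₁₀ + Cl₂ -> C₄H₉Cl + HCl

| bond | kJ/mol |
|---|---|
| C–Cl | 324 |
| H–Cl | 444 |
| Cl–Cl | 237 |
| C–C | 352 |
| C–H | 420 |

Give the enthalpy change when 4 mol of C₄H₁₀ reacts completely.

ΔH = −444 kJ

Bonds broken (reactants):
  C–C: 3 × 352 = 1056
  C–H: 10 × 420 = 4200
  Cl–Cl: 1 × 237 = 237
  Σ(broken) = 5493 kJ
Bonds formed (products):
  C–C: 3 × 352 = 1056
  C–Cl: 1 × 324 = 324
  C–H: 9 × 420 = 3780
  H–Cl: 1 × 444 = 444
  Σ(formed) = 5604 kJ
ΔH = Σ(broken) − Σ(formed) = 5493 − 5604 = −111 kJ
For 4× the reaction as written: 4 × (−111) = −444 kJ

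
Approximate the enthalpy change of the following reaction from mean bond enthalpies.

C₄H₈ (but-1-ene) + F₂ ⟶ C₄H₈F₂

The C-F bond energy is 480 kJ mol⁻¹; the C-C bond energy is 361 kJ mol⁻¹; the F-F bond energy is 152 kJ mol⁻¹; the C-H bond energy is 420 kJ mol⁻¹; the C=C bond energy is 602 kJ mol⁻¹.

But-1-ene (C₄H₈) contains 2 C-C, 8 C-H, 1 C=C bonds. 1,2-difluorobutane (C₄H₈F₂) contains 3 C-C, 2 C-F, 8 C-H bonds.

Bonds broken (reactants):
  C-C: 2 × 361 = 722
  C-H: 8 × 420 = 3360
  C=C: 1 × 602 = 602
  F-F: 1 × 152 = 152
  Σ(broken) = 4836 kJ
Bonds formed (products):
  C-C: 3 × 361 = 1083
  C-F: 2 × 480 = 960
  C-H: 8 × 420 = 3360
  Σ(formed) = 5403 kJ
ΔH = Σ(broken) − Σ(formed) = 4836 − 5403 = −567 kJ

ΔH ≈ −567 kJ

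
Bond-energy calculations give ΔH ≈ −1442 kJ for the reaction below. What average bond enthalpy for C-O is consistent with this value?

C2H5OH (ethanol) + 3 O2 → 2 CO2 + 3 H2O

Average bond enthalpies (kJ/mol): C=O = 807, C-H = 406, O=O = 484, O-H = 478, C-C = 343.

Let D be the C-O bond energy.
Σ(broken) = 1×343 + 5×406 + 1×D + 1×478 + 3×484 = 4303 + D
Σ(formed) = 4×807 + 6×478 = 6096
ΔH = Σ(broken) − Σ(formed) = (4303 + D) − (6096) = −1793 + D
Setting this equal to −1442 kJ gives D = 351 kJ/mol.

D(C-O) ≈ 351 kJ/mol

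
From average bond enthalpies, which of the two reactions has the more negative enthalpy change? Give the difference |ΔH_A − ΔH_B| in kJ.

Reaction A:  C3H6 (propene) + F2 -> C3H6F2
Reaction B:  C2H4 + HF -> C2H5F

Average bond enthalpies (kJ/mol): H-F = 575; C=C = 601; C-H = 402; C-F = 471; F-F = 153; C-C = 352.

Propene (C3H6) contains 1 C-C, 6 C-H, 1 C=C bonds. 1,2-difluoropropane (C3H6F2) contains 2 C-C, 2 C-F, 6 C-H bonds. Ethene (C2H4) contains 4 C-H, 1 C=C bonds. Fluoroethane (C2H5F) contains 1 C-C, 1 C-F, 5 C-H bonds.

Reaction A:
  Bonds broken (reactants):
    C-C: 1 × 352 = 352
    C-H: 6 × 402 = 2412
    C=C: 1 × 601 = 601
    F-F: 1 × 153 = 153
    Σ(broken) = 3518 kJ
  Bonds formed (products):
    C-C: 2 × 352 = 704
    C-F: 2 × 471 = 942
    C-H: 6 × 402 = 2412
    Σ(formed) = 4058 kJ
  ΔH_A = 3518 − 4058 = −540 kJ
Reaction B:
  Bonds broken (reactants):
    C-H: 4 × 402 = 1608
    C=C: 1 × 601 = 601
    H-F: 1 × 575 = 575
    Σ(broken) = 2784 kJ
  Bonds formed (products):
    C-C: 1 × 352 = 352
    C-F: 1 × 471 = 471
    C-H: 5 × 402 = 2010
    Σ(formed) = 2833 kJ
  ΔH_B = 2784 − 2833 = −49 kJ
ΔH_A − ΔH_B = −491 kJ, so reaction A has the more negative ΔH; |ΔH_A − ΔH_B| = 491 kJ.

Reaction A, by 491 kJ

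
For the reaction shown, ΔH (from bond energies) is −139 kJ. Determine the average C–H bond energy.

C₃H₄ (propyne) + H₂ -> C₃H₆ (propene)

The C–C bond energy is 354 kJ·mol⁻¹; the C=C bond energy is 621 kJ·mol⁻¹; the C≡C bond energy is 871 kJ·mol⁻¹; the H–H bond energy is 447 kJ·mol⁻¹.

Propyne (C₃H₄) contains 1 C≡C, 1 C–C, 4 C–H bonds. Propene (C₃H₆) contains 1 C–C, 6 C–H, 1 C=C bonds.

Let D be the C–H bond energy.
Σ(broken) = 1×871 + 1×354 + 4×D + 1×447 = 1672 + 4D
Σ(formed) = 1×354 + 6×D + 1×621 = 975 + 6D
ΔH = Σ(broken) − Σ(formed) = (1672 + 4D) − (975 + 6D) = +697 − 2D
Setting this equal to −139 kJ gives 2D = 836, so D = 418 kJ/mol.

D(C–H) ≈ 418 kJ/mol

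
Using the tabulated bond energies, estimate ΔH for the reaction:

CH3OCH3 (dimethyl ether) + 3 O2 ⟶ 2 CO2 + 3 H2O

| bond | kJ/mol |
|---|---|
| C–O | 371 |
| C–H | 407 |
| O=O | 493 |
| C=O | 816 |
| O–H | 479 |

Bonds broken (reactants):
  C–H: 6 × 407 = 2442
  C–O: 2 × 371 = 742
  O=O: 3 × 493 = 1479
  Σ(broken) = 4663 kJ
Bonds formed (products):
  C=O: 4 × 816 = 3264
  O–H: 6 × 479 = 2874
  Σ(formed) = 6138 kJ
ΔH = Σ(broken) − Σ(formed) = 4663 − 6138 = −1475 kJ

ΔH ≈ −1475 kJ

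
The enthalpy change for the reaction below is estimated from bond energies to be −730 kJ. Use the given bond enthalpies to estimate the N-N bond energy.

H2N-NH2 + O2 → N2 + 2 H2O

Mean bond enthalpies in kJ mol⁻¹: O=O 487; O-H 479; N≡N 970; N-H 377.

D(N-N) ≈ 161 kJ/mol

Let D be the N-N bond energy.
Σ(broken) = 4×377 + 1×D + 1×487 = 1995 + D
Σ(formed) = 1×970 + 4×479 = 2886
ΔH = Σ(broken) − Σ(formed) = (1995 + D) − (2886) = −891 + D
Setting this equal to −730 kJ gives D = 161 kJ/mol.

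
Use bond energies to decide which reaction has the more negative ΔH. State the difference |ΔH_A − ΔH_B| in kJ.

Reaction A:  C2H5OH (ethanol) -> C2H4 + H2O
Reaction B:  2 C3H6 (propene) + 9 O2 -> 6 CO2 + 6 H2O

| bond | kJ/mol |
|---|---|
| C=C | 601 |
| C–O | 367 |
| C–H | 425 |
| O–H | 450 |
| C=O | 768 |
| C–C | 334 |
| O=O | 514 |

Reaction A:
  Bonds broken (reactants):
    C–C: 1 × 334 = 334
    C–H: 5 × 425 = 2125
    C–O: 1 × 367 = 367
    O–H: 1 × 450 = 450
    Σ(broken) = 3276 kJ
  Bonds formed (products):
    C–H: 4 × 425 = 1700
    C=C: 1 × 601 = 601
    O–H: 2 × 450 = 900
    Σ(formed) = 3201 kJ
  ΔH_A = 3276 − 3201 = +75 kJ
Reaction B:
  Bonds broken (reactants):
    C–C: 2 × 334 = 668
    C–H: 12 × 425 = 5100
    C=C: 2 × 601 = 1202
    O=O: 9 × 514 = 4626
    Σ(broken) = 11596 kJ
  Bonds formed (products):
    C=O: 12 × 768 = 9216
    O–H: 12 × 450 = 5400
    Σ(formed) = 14616 kJ
  ΔH_B = 11596 − 14616 = −3020 kJ
ΔH_A − ΔH_B = +3095 kJ, so reaction B has the more negative ΔH; |ΔH_A − ΔH_B| = 3095 kJ.

Reaction B, by 3095 kJ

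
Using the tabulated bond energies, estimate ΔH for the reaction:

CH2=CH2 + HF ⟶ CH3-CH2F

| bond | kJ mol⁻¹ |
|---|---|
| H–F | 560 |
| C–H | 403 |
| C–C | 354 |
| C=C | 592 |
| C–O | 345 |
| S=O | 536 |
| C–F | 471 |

Bonds broken (reactants):
  C–H: 4 × 403 = 1612
  C=C: 1 × 592 = 592
  H–F: 1 × 560 = 560
  Σ(broken) = 2764 kJ
Bonds formed (products):
  C–C: 1 × 354 = 354
  C–F: 1 × 471 = 471
  C–H: 5 × 403 = 2015
  Σ(formed) = 2840 kJ
ΔH = Σ(broken) − Σ(formed) = 2764 − 2840 = −76 kJ

ΔH ≈ −76 kJ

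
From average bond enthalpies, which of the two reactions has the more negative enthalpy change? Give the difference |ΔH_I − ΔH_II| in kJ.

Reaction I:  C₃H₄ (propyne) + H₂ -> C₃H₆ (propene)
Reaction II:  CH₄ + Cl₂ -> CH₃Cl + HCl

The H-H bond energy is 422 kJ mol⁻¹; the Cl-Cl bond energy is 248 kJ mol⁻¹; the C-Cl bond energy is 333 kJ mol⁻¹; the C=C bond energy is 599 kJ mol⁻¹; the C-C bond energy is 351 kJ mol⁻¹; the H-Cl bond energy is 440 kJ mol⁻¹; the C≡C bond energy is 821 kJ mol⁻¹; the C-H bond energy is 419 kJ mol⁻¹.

Reaction I, by 88 kJ

Reaction I:
  Bonds broken (reactants):
    C≡C: 1 × 821 = 821
    C-C: 1 × 351 = 351
    C-H: 4 × 419 = 1676
    H-H: 1 × 422 = 422
    Σ(broken) = 3270 kJ
  Bonds formed (products):
    C-C: 1 × 351 = 351
    C-H: 6 × 419 = 2514
    C=C: 1 × 599 = 599
    Σ(formed) = 3464 kJ
  ΔH_I = 3270 − 3464 = −194 kJ
Reaction II:
  Bonds broken (reactants):
    C-H: 4 × 419 = 1676
    Cl-Cl: 1 × 248 = 248
    Σ(broken) = 1924 kJ
  Bonds formed (products):
    C-Cl: 1 × 333 = 333
    C-H: 3 × 419 = 1257
    H-Cl: 1 × 440 = 440
    Σ(formed) = 2030 kJ
  ΔH_II = 1924 − 2030 = −106 kJ
ΔH_I − ΔH_II = −88 kJ, so reaction I has the more negative ΔH; |ΔH_I − ΔH_II| = 88 kJ.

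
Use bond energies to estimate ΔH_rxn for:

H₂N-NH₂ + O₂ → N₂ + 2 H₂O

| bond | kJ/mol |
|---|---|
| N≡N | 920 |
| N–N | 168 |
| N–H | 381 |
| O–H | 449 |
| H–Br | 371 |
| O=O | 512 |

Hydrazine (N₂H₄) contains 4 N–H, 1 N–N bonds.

ΔH ≈ −512 kJ

Bonds broken (reactants):
  N–H: 4 × 381 = 1524
  N–N: 1 × 168 = 168
  O=O: 1 × 512 = 512
  Σ(broken) = 2204 kJ
Bonds formed (products):
  N≡N: 1 × 920 = 920
  O–H: 4 × 449 = 1796
  Σ(formed) = 2716 kJ
ΔH = Σ(broken) − Σ(formed) = 2204 − 2716 = −512 kJ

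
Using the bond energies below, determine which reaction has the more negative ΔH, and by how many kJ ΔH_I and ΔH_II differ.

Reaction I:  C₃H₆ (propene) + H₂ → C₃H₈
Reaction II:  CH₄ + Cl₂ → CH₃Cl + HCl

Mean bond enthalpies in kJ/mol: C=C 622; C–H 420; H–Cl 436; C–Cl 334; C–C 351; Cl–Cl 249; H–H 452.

Reaction I, by 16 kJ

Reaction I:
  Bonds broken (reactants):
    C–C: 1 × 351 = 351
    C–H: 6 × 420 = 2520
    C=C: 1 × 622 = 622
    H–H: 1 × 452 = 452
    Σ(broken) = 3945 kJ
  Bonds formed (products):
    C–C: 2 × 351 = 702
    C–H: 8 × 420 = 3360
    Σ(formed) = 4062 kJ
  ΔH_I = 3945 − 4062 = −117 kJ
Reaction II:
  Bonds broken (reactants):
    C–H: 4 × 420 = 1680
    Cl–Cl: 1 × 249 = 249
    Σ(broken) = 1929 kJ
  Bonds formed (products):
    C–Cl: 1 × 334 = 334
    C–H: 3 × 420 = 1260
    H–Cl: 1 × 436 = 436
    Σ(formed) = 2030 kJ
  ΔH_II = 1929 − 2030 = −101 kJ
ΔH_I − ΔH_II = −16 kJ, so reaction I has the more negative ΔH; |ΔH_I − ΔH_II| = 16 kJ.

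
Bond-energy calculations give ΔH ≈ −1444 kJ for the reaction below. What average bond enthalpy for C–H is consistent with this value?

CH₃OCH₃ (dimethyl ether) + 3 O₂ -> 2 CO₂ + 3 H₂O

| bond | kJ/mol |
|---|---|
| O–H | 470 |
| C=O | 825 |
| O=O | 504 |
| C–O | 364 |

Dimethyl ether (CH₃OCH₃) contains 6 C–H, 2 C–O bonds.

Let D be the C–H bond energy.
Σ(broken) = 6×D + 2×364 + 3×504 = 2240 + 6D
Σ(formed) = 4×825 + 6×470 = 6120
ΔH = Σ(broken) − Σ(formed) = (2240 + 6D) − (6120) = −3880 + 6D
Setting this equal to −1444 kJ gives 6D = 2436, so D = 406 kJ/mol.

D(C–H) ≈ 406 kJ/mol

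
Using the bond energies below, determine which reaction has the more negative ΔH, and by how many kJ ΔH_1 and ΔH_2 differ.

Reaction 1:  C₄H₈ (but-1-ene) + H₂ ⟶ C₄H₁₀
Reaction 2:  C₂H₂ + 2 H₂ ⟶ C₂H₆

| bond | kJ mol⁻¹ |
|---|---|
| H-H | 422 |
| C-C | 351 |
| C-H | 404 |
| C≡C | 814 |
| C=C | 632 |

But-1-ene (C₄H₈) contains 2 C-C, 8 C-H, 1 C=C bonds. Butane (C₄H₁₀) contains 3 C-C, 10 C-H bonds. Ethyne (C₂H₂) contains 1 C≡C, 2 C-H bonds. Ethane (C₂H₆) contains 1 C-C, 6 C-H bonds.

Reaction 2, by 204 kJ

Reaction 1:
  Bonds broken (reactants):
    C-C: 2 × 351 = 702
    C-H: 8 × 404 = 3232
    C=C: 1 × 632 = 632
    H-H: 1 × 422 = 422
    Σ(broken) = 4988 kJ
  Bonds formed (products):
    C-C: 3 × 351 = 1053
    C-H: 10 × 404 = 4040
    Σ(formed) = 5093 kJ
  ΔH_1 = 4988 − 5093 = −105 kJ
Reaction 2:
  Bonds broken (reactants):
    C≡C: 1 × 814 = 814
    C-H: 2 × 404 = 808
    H-H: 2 × 422 = 844
    Σ(broken) = 2466 kJ
  Bonds formed (products):
    C-C: 1 × 351 = 351
    C-H: 6 × 404 = 2424
    Σ(formed) = 2775 kJ
  ΔH_2 = 2466 − 2775 = −309 kJ
ΔH_1 − ΔH_2 = +204 kJ, so reaction 2 has the more negative ΔH; |ΔH_1 − ΔH_2| = 204 kJ.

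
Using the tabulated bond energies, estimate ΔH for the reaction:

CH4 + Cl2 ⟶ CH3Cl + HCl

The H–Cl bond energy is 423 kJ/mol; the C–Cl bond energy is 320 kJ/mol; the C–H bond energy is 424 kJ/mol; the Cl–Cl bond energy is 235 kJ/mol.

Bonds broken (reactants):
  C–H: 4 × 424 = 1696
  Cl–Cl: 1 × 235 = 235
  Σ(broken) = 1931 kJ
Bonds formed (products):
  C–Cl: 1 × 320 = 320
  C–H: 3 × 424 = 1272
  H–Cl: 1 × 423 = 423
  Σ(formed) = 2015 kJ
ΔH = Σ(broken) − Σ(formed) = 1931 − 2015 = −84 kJ

ΔH ≈ −84 kJ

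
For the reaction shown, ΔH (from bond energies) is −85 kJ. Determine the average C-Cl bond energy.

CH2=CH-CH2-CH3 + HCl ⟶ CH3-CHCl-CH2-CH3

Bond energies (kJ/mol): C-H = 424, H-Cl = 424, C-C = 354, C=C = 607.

D(C-Cl) ≈ 338 kJ/mol

Let D be the C-Cl bond energy.
Σ(broken) = 2×354 + 8×424 + 1×607 + 1×424 = 5131
Σ(formed) = 3×354 + 1×D + 9×424 = 4878 + D
ΔH = Σ(broken) − Σ(formed) = (5131) − (4878 + D) = +253 − D
Setting this equal to −85 kJ gives D = 338 kJ/mol.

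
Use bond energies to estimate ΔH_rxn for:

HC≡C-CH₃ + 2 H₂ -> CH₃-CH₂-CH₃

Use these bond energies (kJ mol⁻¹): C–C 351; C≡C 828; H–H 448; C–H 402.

ΔH ≈ −235 kJ

Bonds broken (reactants):
  C≡C: 1 × 828 = 828
  C–C: 1 × 351 = 351
  C–H: 4 × 402 = 1608
  H–H: 2 × 448 = 896
  Σ(broken) = 3683 kJ
Bonds formed (products):
  C–C: 2 × 351 = 702
  C–H: 8 × 402 = 3216
  Σ(formed) = 3918 kJ
ΔH = Σ(broken) − Σ(formed) = 3683 − 3918 = −235 kJ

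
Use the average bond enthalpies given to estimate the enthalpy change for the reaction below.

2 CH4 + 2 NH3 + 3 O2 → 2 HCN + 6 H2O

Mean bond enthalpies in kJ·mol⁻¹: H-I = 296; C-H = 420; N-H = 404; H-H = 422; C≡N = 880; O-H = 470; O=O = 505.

ΔH ≈ −941 kJ

Bonds broken (reactants):
  C-H: 8 × 420 = 3360
  N-H: 6 × 404 = 2424
  O=O: 3 × 505 = 1515
  Σ(broken) = 7299 kJ
Bonds formed (products):
  C≡N: 2 × 880 = 1760
  C-H: 2 × 420 = 840
  O-H: 12 × 470 = 5640
  Σ(formed) = 8240 kJ
ΔH = Σ(broken) − Σ(formed) = 7299 − 8240 = −941 kJ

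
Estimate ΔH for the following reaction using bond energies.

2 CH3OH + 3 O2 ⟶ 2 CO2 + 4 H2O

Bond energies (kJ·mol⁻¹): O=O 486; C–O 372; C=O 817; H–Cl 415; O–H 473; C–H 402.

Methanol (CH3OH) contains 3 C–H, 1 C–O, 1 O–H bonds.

ΔH ≈ −1492 kJ

Bonds broken (reactants):
  C–H: 6 × 402 = 2412
  C–O: 2 × 372 = 744
  O–H: 2 × 473 = 946
  O=O: 3 × 486 = 1458
  Σ(broken) = 5560 kJ
Bonds formed (products):
  C=O: 4 × 817 = 3268
  O–H: 8 × 473 = 3784
  Σ(formed) = 7052 kJ
ΔH = Σ(broken) − Σ(formed) = 5560 − 7052 = −1492 kJ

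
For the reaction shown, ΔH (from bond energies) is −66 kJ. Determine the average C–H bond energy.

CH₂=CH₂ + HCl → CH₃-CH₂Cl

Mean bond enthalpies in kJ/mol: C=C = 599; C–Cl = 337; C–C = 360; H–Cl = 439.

Let D be the C–H bond energy.
Σ(broken) = 4×D + 1×599 + 1×439 = 1038 + 4D
Σ(formed) = 1×360 + 1×337 + 5×D = 697 + 5D
ΔH = Σ(broken) − Σ(formed) = (1038 + 4D) − (697 + 5D) = +341 − D
Setting this equal to −66 kJ gives D = 407 kJ/mol.

D(C–H) ≈ 407 kJ/mol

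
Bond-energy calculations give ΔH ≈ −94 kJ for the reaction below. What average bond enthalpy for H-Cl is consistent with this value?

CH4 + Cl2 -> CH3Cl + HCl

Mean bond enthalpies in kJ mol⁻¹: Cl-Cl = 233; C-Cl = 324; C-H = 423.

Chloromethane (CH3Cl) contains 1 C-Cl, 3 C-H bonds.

Let D be the H-Cl bond energy.
Σ(broken) = 4×423 + 1×233 = 1925
Σ(formed) = 1×324 + 3×423 + 1×D = 1593 + D
ΔH = Σ(broken) − Σ(formed) = (1925) − (1593 + D) = +332 − D
Setting this equal to −94 kJ gives D = 426 kJ/mol.

D(H-Cl) ≈ 426 kJ/mol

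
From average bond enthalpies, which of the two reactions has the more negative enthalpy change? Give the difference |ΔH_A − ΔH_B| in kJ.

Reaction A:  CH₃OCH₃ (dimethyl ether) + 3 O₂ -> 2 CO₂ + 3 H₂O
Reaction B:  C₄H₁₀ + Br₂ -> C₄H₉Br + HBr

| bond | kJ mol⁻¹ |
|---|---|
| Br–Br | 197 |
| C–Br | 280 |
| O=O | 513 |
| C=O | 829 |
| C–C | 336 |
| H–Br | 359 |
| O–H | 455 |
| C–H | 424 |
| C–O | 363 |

Reaction A:
  Bonds broken (reactants):
    C–H: 6 × 424 = 2544
    C–O: 2 × 363 = 726
    O=O: 3 × 513 = 1539
    Σ(broken) = 4809 kJ
  Bonds formed (products):
    C=O: 4 × 829 = 3316
    O–H: 6 × 455 = 2730
    Σ(formed) = 6046 kJ
  ΔH_A = 4809 − 6046 = −1237 kJ
Reaction B:
  Bonds broken (reactants):
    Br–Br: 1 × 197 = 197
    C–C: 3 × 336 = 1008
    C–H: 10 × 424 = 4240
    Σ(broken) = 5445 kJ
  Bonds formed (products):
    C–Br: 1 × 280 = 280
    C–C: 3 × 336 = 1008
    C–H: 9 × 424 = 3816
    H–Br: 1 × 359 = 359
    Σ(formed) = 5463 kJ
  ΔH_B = 5445 − 5463 = −18 kJ
ΔH_A − ΔH_B = −1219 kJ, so reaction A has the more negative ΔH; |ΔH_A − ΔH_B| = 1219 kJ.

Reaction A, by 1219 kJ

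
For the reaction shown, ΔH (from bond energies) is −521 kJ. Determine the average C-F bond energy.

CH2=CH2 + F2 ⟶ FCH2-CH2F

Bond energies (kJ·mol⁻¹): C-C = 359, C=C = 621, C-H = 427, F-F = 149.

Let D be the C-F bond energy.
Σ(broken) = 4×427 + 1×621 + 1×149 = 2478
Σ(formed) = 1×359 + 2×D + 4×427 = 2067 + 2D
ΔH = Σ(broken) − Σ(formed) = (2478) − (2067 + 2D) = +411 − 2D
Setting this equal to −521 kJ gives 2D = 932, so D = 466 kJ/mol.

D(C-F) ≈ 466 kJ/mol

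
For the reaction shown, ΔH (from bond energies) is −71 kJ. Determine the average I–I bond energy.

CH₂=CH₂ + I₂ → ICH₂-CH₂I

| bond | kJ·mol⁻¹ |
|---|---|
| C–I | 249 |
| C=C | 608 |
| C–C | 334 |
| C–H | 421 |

Let D be the I–I bond energy.
Σ(broken) = 4×421 + 1×608 + 1×D = 2292 + D
Σ(formed) = 1×334 + 4×421 + 2×249 = 2516
ΔH = Σ(broken) − Σ(formed) = (2292 + D) − (2516) = −224 + D
Setting this equal to −71 kJ gives D = 153 kJ/mol.

D(I–I) ≈ 153 kJ/mol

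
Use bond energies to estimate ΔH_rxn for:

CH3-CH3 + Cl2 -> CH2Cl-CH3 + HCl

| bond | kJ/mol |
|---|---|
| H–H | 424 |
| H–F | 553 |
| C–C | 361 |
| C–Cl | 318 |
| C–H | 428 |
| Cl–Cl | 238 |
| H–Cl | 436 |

Bonds broken (reactants):
  C–C: 1 × 361 = 361
  C–H: 6 × 428 = 2568
  Cl–Cl: 1 × 238 = 238
  Σ(broken) = 3167 kJ
Bonds formed (products):
  C–C: 1 × 361 = 361
  C–Cl: 1 × 318 = 318
  C–H: 5 × 428 = 2140
  H–Cl: 1 × 436 = 436
  Σ(formed) = 3255 kJ
ΔH = Σ(broken) − Σ(formed) = 3167 − 3255 = −88 kJ

ΔH ≈ −88 kJ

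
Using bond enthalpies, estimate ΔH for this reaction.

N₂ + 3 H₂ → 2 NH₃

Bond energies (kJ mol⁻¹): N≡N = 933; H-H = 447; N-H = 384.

ΔH ≈ −30 kJ

Bonds broken (reactants):
  H-H: 3 × 447 = 1341
  N≡N: 1 × 933 = 933
  Σ(broken) = 2274 kJ
Bonds formed (products):
  N-H: 6 × 384 = 2304
  Σ(formed) = 2304 kJ
ΔH = Σ(broken) − Σ(formed) = 2274 − 2304 = −30 kJ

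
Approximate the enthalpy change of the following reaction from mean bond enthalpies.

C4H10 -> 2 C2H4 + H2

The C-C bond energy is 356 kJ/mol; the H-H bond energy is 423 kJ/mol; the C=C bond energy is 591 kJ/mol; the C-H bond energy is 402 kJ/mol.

ΔH ≈ +267 kJ

Bonds broken (reactants):
  C-C: 3 × 356 = 1068
  C-H: 10 × 402 = 4020
  Σ(broken) = 5088 kJ
Bonds formed (products):
  C-H: 8 × 402 = 3216
  C=C: 2 × 591 = 1182
  H-H: 1 × 423 = 423
  Σ(formed) = 4821 kJ
ΔH = Σ(broken) − Σ(formed) = 5088 − 4821 = +267 kJ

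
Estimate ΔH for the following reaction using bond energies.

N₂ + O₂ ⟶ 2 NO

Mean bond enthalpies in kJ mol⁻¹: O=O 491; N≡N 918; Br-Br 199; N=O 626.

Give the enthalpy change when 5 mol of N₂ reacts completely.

ΔH = +785 kJ

Bonds broken (reactants):
  N≡N: 1 × 918 = 918
  O=O: 1 × 491 = 491
  Σ(broken) = 1409 kJ
Bonds formed (products):
  N=O: 2 × 626 = 1252
  Σ(formed) = 1252 kJ
ΔH = Σ(broken) − Σ(formed) = 1409 − 1252 = +157 kJ
For 5× the reaction as written: 5 × (+157) = +785 kJ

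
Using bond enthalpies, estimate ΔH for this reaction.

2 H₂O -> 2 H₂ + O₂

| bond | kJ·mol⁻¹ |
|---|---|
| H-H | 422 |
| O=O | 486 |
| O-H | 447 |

Bonds broken (reactants):
  O-H: 4 × 447 = 1788
  Σ(broken) = 1788 kJ
Bonds formed (products):
  H-H: 2 × 422 = 844
  O=O: 1 × 486 = 486
  Σ(formed) = 1330 kJ
ΔH = Σ(broken) − Σ(formed) = 1788 − 1330 = +458 kJ

ΔH ≈ +458 kJ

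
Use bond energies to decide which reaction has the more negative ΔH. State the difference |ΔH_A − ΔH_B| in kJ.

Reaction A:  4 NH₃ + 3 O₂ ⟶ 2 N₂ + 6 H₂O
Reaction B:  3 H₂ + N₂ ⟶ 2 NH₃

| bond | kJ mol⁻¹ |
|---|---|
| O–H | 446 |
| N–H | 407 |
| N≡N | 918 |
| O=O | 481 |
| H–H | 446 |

Reaction A:
  Bonds broken (reactants):
    N–H: 12 × 407 = 4884
    O=O: 3 × 481 = 1443
    Σ(broken) = 6327 kJ
  Bonds formed (products):
    N≡N: 2 × 918 = 1836
    O–H: 12 × 446 = 5352
    Σ(formed) = 7188 kJ
  ΔH_A = 6327 − 7188 = −861 kJ
Reaction B:
  Bonds broken (reactants):
    H–H: 3 × 446 = 1338
    N≡N: 1 × 918 = 918
    Σ(broken) = 2256 kJ
  Bonds formed (products):
    N–H: 6 × 407 = 2442
    Σ(formed) = 2442 kJ
  ΔH_B = 2256 − 2442 = −186 kJ
ΔH_A − ΔH_B = −675 kJ, so reaction A has the more negative ΔH; |ΔH_A − ΔH_B| = 675 kJ.

Reaction A, by 675 kJ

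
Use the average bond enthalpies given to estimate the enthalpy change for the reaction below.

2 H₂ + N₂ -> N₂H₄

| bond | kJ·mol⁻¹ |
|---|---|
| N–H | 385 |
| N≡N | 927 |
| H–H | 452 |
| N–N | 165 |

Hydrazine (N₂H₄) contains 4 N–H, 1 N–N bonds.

Bonds broken (reactants):
  H–H: 2 × 452 = 904
  N≡N: 1 × 927 = 927
  Σ(broken) = 1831 kJ
Bonds formed (products):
  N–H: 4 × 385 = 1540
  N–N: 1 × 165 = 165
  Σ(formed) = 1705 kJ
ΔH = Σ(broken) − Σ(formed) = 1831 − 1705 = +126 kJ

ΔH ≈ +126 kJ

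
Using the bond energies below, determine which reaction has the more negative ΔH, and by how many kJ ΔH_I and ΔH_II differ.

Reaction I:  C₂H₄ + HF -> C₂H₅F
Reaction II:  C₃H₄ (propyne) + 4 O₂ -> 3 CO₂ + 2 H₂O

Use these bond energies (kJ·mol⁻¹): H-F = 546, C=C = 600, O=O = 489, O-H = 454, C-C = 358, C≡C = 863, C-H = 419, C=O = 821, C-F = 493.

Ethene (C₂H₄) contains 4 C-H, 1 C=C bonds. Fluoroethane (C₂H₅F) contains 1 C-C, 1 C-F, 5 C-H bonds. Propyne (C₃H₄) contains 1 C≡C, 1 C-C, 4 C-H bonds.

Reaction I:
  Bonds broken (reactants):
    C-H: 4 × 419 = 1676
    C=C: 1 × 600 = 600
    H-F: 1 × 546 = 546
    Σ(broken) = 2822 kJ
  Bonds formed (products):
    C-C: 1 × 358 = 358
    C-F: 1 × 493 = 493
    C-H: 5 × 419 = 2095
    Σ(formed) = 2946 kJ
  ΔH_I = 2822 − 2946 = −124 kJ
Reaction II:
  Bonds broken (reactants):
    C≡C: 1 × 863 = 863
    C-C: 1 × 358 = 358
    C-H: 4 × 419 = 1676
    O=O: 4 × 489 = 1956
    Σ(broken) = 4853 kJ
  Bonds formed (products):
    C=O: 6 × 821 = 4926
    O-H: 4 × 454 = 1816
    Σ(formed) = 6742 kJ
  ΔH_II = 4853 − 6742 = −1889 kJ
ΔH_I − ΔH_II = +1765 kJ, so reaction II has the more negative ΔH; |ΔH_I − ΔH_II| = 1765 kJ.

Reaction II, by 1765 kJ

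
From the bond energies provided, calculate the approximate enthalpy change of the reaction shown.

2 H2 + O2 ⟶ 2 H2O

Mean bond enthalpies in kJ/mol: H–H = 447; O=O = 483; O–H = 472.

ΔH ≈ −511 kJ

Bonds broken (reactants):
  H–H: 2 × 447 = 894
  O=O: 1 × 483 = 483
  Σ(broken) = 1377 kJ
Bonds formed (products):
  O–H: 4 × 472 = 1888
  Σ(formed) = 1888 kJ
ΔH = Σ(broken) − Σ(formed) = 1377 − 1888 = −511 kJ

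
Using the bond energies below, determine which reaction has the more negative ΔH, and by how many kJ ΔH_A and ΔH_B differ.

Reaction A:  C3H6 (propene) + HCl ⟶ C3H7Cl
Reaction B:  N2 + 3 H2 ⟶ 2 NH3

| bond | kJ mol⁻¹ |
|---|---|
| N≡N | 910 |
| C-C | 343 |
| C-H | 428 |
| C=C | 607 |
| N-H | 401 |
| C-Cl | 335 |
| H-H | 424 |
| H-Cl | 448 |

Reaction B, by 173 kJ

Reaction A:
  Bonds broken (reactants):
    C-C: 1 × 343 = 343
    C-H: 6 × 428 = 2568
    C=C: 1 × 607 = 607
    H-Cl: 1 × 448 = 448
    Σ(broken) = 3966 kJ
  Bonds formed (products):
    C-C: 2 × 343 = 686
    C-Cl: 1 × 335 = 335
    C-H: 7 × 428 = 2996
    Σ(formed) = 4017 kJ
  ΔH_A = 3966 − 4017 = −51 kJ
Reaction B:
  Bonds broken (reactants):
    H-H: 3 × 424 = 1272
    N≡N: 1 × 910 = 910
    Σ(broken) = 2182 kJ
  Bonds formed (products):
    N-H: 6 × 401 = 2406
    Σ(formed) = 2406 kJ
  ΔH_B = 2182 − 2406 = −224 kJ
ΔH_A − ΔH_B = +173 kJ, so reaction B has the more negative ΔH; |ΔH_A − ΔH_B| = 173 kJ.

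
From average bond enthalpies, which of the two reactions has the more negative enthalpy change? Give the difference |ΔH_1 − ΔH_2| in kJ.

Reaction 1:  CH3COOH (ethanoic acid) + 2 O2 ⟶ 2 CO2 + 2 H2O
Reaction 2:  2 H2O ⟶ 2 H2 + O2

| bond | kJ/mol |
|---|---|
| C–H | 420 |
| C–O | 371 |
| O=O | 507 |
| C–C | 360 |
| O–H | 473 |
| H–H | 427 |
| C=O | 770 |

Reaction 1:
  Bonds broken (reactants):
    C–C: 1 × 360 = 360
    C–H: 3 × 420 = 1260
    C–O: 1 × 371 = 371
    C=O: 1 × 770 = 770
    O–H: 1 × 473 = 473
    O=O: 2 × 507 = 1014
    Σ(broken) = 4248 kJ
  Bonds formed (products):
    C=O: 4 × 770 = 3080
    O–H: 4 × 473 = 1892
    Σ(formed) = 4972 kJ
  ΔH_1 = 4248 − 4972 = −724 kJ
Reaction 2:
  Bonds broken (reactants):
    O–H: 4 × 473 = 1892
    Σ(broken) = 1892 kJ
  Bonds formed (products):
    H–H: 2 × 427 = 854
    O=O: 1 × 507 = 507
    Σ(formed) = 1361 kJ
  ΔH_2 = 1892 − 1361 = +531 kJ
ΔH_1 − ΔH_2 = −1255 kJ, so reaction 1 has the more negative ΔH; |ΔH_1 − ΔH_2| = 1255 kJ.

Reaction 1, by 1255 kJ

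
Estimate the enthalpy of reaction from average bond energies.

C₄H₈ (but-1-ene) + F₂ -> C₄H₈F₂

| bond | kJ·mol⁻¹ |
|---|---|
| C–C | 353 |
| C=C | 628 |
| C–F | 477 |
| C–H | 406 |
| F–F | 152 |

Bonds broken (reactants):
  C–C: 2 × 353 = 706
  C–H: 8 × 406 = 3248
  C=C: 1 × 628 = 628
  F–F: 1 × 152 = 152
  Σ(broken) = 4734 kJ
Bonds formed (products):
  C–C: 3 × 353 = 1059
  C–F: 2 × 477 = 954
  C–H: 8 × 406 = 3248
  Σ(formed) = 5261 kJ
ΔH = Σ(broken) − Σ(formed) = 4734 − 5261 = −527 kJ

ΔH ≈ −527 kJ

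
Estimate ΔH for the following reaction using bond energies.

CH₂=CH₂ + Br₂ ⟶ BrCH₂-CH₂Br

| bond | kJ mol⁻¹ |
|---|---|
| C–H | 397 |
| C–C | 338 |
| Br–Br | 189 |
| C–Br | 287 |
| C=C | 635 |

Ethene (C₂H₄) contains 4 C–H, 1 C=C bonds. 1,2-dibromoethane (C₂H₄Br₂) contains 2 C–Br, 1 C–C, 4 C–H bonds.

ΔH ≈ −88 kJ

Bonds broken (reactants):
  Br–Br: 1 × 189 = 189
  C–H: 4 × 397 = 1588
  C=C: 1 × 635 = 635
  Σ(broken) = 2412 kJ
Bonds formed (products):
  C–Br: 2 × 287 = 574
  C–C: 1 × 338 = 338
  C–H: 4 × 397 = 1588
  Σ(formed) = 2500 kJ
ΔH = Σ(broken) − Σ(formed) = 2412 − 2500 = −88 kJ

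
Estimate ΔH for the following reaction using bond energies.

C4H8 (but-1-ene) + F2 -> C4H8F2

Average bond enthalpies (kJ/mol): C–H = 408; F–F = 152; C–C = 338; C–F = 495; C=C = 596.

ΔH ≈ −580 kJ

Bonds broken (reactants):
  C–C: 2 × 338 = 676
  C–H: 8 × 408 = 3264
  C=C: 1 × 596 = 596
  F–F: 1 × 152 = 152
  Σ(broken) = 4688 kJ
Bonds formed (products):
  C–C: 3 × 338 = 1014
  C–F: 2 × 495 = 990
  C–H: 8 × 408 = 3264
  Σ(formed) = 5268 kJ
ΔH = Σ(broken) − Σ(formed) = 4688 − 5268 = −580 kJ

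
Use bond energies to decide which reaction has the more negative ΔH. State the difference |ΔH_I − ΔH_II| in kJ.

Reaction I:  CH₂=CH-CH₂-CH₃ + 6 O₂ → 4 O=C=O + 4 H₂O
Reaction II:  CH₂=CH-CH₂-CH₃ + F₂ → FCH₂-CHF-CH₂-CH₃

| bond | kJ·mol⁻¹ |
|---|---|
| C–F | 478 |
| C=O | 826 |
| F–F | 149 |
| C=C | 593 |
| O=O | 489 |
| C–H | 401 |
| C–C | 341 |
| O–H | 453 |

Reaction I:
  Bonds broken (reactants):
    C–C: 2 × 341 = 682
    C–H: 8 × 401 = 3208
    C=C: 1 × 593 = 593
    O=O: 6 × 489 = 2934
    Σ(broken) = 7417 kJ
  Bonds formed (products):
    C=O: 8 × 826 = 6608
    O–H: 8 × 453 = 3624
    Σ(formed) = 10232 kJ
  ΔH_I = 7417 − 10232 = −2815 kJ
Reaction II:
  Bonds broken (reactants):
    C–C: 2 × 341 = 682
    C–H: 8 × 401 = 3208
    C=C: 1 × 593 = 593
    F–F: 1 × 149 = 149
    Σ(broken) = 4632 kJ
  Bonds formed (products):
    C–C: 3 × 341 = 1023
    C–F: 2 × 478 = 956
    C–H: 8 × 401 = 3208
    Σ(formed) = 5187 kJ
  ΔH_II = 4632 − 5187 = −555 kJ
ΔH_I − ΔH_II = −2260 kJ, so reaction I has the more negative ΔH; |ΔH_I − ΔH_II| = 2260 kJ.

Reaction I, by 2260 kJ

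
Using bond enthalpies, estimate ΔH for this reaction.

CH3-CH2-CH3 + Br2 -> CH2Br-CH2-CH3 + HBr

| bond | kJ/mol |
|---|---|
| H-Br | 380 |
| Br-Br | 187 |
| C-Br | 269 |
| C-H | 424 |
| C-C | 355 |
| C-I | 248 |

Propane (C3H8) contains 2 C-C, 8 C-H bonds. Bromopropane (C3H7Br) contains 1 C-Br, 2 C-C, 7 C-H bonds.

Bonds broken (reactants):
  Br-Br: 1 × 187 = 187
  C-C: 2 × 355 = 710
  C-H: 8 × 424 = 3392
  Σ(broken) = 4289 kJ
Bonds formed (products):
  C-Br: 1 × 269 = 269
  C-C: 2 × 355 = 710
  C-H: 7 × 424 = 2968
  H-Br: 1 × 380 = 380
  Σ(formed) = 4327 kJ
ΔH = Σ(broken) − Σ(formed) = 4289 − 4327 = −38 kJ

ΔH ≈ −38 kJ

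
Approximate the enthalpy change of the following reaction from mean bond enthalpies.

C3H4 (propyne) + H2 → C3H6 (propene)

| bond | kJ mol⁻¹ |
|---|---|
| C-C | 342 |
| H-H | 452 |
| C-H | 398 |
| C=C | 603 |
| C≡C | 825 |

ΔH ≈ −122 kJ

Bonds broken (reactants):
  C≡C: 1 × 825 = 825
  C-C: 1 × 342 = 342
  C-H: 4 × 398 = 1592
  H-H: 1 × 452 = 452
  Σ(broken) = 3211 kJ
Bonds formed (products):
  C-C: 1 × 342 = 342
  C-H: 6 × 398 = 2388
  C=C: 1 × 603 = 603
  Σ(formed) = 3333 kJ
ΔH = Σ(broken) − Σ(formed) = 3211 − 3333 = −122 kJ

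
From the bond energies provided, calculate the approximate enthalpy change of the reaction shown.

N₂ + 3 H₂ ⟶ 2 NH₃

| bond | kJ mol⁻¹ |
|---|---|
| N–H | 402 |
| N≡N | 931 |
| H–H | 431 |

ΔH ≈ −188 kJ

Bonds broken (reactants):
  H–H: 3 × 431 = 1293
  N≡N: 1 × 931 = 931
  Σ(broken) = 2224 kJ
Bonds formed (products):
  N–H: 6 × 402 = 2412
  Σ(formed) = 2412 kJ
ΔH = Σ(broken) − Σ(formed) = 2224 − 2412 = −188 kJ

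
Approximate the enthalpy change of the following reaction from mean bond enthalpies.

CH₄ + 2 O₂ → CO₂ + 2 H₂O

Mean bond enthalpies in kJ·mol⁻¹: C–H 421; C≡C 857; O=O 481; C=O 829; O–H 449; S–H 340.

Bonds broken (reactants):
  C–H: 4 × 421 = 1684
  O=O: 2 × 481 = 962
  Σ(broken) = 2646 kJ
Bonds formed (products):
  C=O: 2 × 829 = 1658
  O–H: 4 × 449 = 1796
  Σ(formed) = 3454 kJ
ΔH = Σ(broken) − Σ(formed) = 2646 − 3454 = −808 kJ

ΔH ≈ −808 kJ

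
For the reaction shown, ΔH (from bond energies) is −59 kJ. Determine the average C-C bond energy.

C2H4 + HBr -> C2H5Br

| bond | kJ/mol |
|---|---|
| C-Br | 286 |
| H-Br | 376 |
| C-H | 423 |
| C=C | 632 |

D(C-C) ≈ 358 kJ/mol

Let D be the C-C bond energy.
Σ(broken) = 4×423 + 1×632 + 1×376 = 2700
Σ(formed) = 1×286 + 1×D + 5×423 = 2401 + D
ΔH = Σ(broken) − Σ(formed) = (2700) − (2401 + D) = +299 − D
Setting this equal to −59 kJ gives D = 358 kJ/mol.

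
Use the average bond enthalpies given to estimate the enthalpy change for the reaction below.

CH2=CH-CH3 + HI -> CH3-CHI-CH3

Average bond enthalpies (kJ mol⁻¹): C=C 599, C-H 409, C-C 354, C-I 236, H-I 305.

Bonds broken (reactants):
  C-C: 1 × 354 = 354
  C-H: 6 × 409 = 2454
  C=C: 1 × 599 = 599
  H-I: 1 × 305 = 305
  Σ(broken) = 3712 kJ
Bonds formed (products):
  C-C: 2 × 354 = 708
  C-H: 7 × 409 = 2863
  C-I: 1 × 236 = 236
  Σ(formed) = 3807 kJ
ΔH = Σ(broken) − Σ(formed) = 3712 − 3807 = −95 kJ

ΔH ≈ −95 kJ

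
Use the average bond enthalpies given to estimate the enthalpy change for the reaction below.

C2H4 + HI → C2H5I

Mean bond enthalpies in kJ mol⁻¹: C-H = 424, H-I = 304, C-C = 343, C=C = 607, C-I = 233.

Bonds broken (reactants):
  C-H: 4 × 424 = 1696
  C=C: 1 × 607 = 607
  H-I: 1 × 304 = 304
  Σ(broken) = 2607 kJ
Bonds formed (products):
  C-C: 1 × 343 = 343
  C-H: 5 × 424 = 2120
  C-I: 1 × 233 = 233
  Σ(formed) = 2696 kJ
ΔH = Σ(broken) − Σ(formed) = 2607 − 2696 = −89 kJ

ΔH ≈ −89 kJ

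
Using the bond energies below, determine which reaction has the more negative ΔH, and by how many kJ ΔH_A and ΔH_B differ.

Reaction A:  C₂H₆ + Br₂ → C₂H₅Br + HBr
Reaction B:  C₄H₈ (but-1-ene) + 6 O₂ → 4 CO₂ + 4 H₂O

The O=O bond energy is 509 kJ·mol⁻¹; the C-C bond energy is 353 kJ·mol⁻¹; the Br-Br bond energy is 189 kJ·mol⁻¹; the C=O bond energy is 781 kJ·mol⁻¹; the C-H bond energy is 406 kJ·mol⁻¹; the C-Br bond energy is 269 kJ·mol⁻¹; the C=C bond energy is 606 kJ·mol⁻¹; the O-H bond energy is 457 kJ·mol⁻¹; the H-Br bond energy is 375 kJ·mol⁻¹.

Reaction B, by 2241 kJ

Reaction A:
  Bonds broken (reactants):
    Br-Br: 1 × 189 = 189
    C-C: 1 × 353 = 353
    C-H: 6 × 406 = 2436
    Σ(broken) = 2978 kJ
  Bonds formed (products):
    C-Br: 1 × 269 = 269
    C-C: 1 × 353 = 353
    C-H: 5 × 406 = 2030
    H-Br: 1 × 375 = 375
    Σ(formed) = 3027 kJ
  ΔH_A = 2978 − 3027 = −49 kJ
Reaction B:
  Bonds broken (reactants):
    C-C: 2 × 353 = 706
    C-H: 8 × 406 = 3248
    C=C: 1 × 606 = 606
    O=O: 6 × 509 = 3054
    Σ(broken) = 7614 kJ
  Bonds formed (products):
    C=O: 8 × 781 = 6248
    O-H: 8 × 457 = 3656
    Σ(formed) = 9904 kJ
  ΔH_B = 7614 − 9904 = −2290 kJ
ΔH_A − ΔH_B = +2241 kJ, so reaction B has the more negative ΔH; |ΔH_A − ΔH_B| = 2241 kJ.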